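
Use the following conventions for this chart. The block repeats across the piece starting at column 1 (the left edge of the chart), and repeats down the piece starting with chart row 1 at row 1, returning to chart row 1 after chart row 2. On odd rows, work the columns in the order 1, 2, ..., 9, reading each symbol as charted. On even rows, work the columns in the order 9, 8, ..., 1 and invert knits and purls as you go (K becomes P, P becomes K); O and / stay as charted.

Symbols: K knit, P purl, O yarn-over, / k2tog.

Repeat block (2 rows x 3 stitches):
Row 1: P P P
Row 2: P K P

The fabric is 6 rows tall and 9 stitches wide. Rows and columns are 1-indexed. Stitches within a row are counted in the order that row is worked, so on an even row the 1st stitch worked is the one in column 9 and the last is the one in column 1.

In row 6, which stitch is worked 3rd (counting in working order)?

Stitch:
K

Derivation:
For row 6: chart row = ((6-1) mod 2) + 1 = 2; this is a WS (even) row.
Chart row 2 tiled across columns 1-9: P K P P K P P K P
WS row: flip the tiled sequence (start at column 9) and apply K<->P; O and / stay.
Row 6 as worked: K P K K P K K P K
Stitch 3 in working order -> K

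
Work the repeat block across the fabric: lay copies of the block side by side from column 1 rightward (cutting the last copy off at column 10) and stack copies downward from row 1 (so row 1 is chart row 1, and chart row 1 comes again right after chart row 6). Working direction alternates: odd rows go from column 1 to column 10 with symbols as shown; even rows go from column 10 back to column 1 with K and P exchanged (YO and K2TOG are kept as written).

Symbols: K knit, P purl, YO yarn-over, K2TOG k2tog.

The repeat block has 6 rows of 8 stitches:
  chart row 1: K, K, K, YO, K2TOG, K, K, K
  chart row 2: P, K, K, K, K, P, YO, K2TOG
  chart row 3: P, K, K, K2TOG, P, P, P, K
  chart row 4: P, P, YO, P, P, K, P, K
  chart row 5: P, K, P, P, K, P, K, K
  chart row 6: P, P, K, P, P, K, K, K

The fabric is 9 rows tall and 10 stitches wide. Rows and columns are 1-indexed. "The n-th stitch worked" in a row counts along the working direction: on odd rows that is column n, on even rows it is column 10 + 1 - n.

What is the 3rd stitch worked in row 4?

For row 4: chart row = ((4-1) mod 6) + 1 = 4; this is a WS (even) row.
Chart row 4 tiled across columns 1-10: P P YO P P K P K P P
WS row: flip the tiled sequence (start at column 10) and apply K<->P; YO and K2TOG stay.
Row 4 as worked: K K P K P K K YO K K
The 3rd stitch worked is P.

Stitch:
P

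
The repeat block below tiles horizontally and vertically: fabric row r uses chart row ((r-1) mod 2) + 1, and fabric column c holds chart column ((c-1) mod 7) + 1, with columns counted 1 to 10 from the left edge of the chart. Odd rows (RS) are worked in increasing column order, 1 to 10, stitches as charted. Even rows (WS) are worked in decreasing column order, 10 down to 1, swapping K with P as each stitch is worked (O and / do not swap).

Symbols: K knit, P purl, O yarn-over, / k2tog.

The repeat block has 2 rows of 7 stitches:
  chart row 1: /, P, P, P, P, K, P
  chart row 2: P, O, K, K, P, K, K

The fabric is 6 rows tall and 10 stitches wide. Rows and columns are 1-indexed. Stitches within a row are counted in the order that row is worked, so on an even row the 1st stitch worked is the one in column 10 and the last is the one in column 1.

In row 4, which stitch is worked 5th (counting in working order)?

Stitch:
P

Derivation:
Row 4: (4-1) mod 2 = 1, so use chart row 2. Even row -> WS.
Chart row 2 tiled across columns 1-10: P O K K P K K P O K
WS: work from column 10 back to column 1 (reverse the tiled row), swapping K<->P (O and / unchanged).
Row 4 as worked: P O K P P K P P O K
The 5th stitch worked is P.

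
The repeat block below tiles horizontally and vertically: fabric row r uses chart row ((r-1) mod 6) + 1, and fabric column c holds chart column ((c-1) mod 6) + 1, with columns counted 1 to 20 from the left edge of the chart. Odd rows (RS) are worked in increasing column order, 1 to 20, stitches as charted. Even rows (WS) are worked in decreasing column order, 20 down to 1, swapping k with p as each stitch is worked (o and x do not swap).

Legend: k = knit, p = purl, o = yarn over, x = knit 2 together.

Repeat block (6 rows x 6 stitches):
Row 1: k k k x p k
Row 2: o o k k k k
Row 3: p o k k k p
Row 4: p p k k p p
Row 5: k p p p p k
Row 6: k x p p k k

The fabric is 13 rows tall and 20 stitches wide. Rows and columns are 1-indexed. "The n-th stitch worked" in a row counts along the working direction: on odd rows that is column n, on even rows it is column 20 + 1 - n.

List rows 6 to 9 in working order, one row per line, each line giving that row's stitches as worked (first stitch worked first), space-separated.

Rows as worked:
x p p p k k x p p p k k x p p p k k x p
k k k x p k k k k x p k k k k x p k k k
o o p p p p o o p p p p o o p p p p o o
p o k k k p p o k k k p p o k k k p p o

Derivation:
Row 6: chart row 6, WS - tiled (columns 1-20): k x p p k k k x p p k k k x p p k k k x; work from column 20 back to 1 with k<->p swapped.
Row 7: chart row 1, RS - tile across columns 1-20 and work as-is.
Row 8: chart row 2, WS - tiled (columns 1-20): o o k k k k o o k k k k o o k k k k o o; work from column 20 back to 1 with k<->p swapped.
Row 9: chart row 3, RS - tile across columns 1-20 and work as-is.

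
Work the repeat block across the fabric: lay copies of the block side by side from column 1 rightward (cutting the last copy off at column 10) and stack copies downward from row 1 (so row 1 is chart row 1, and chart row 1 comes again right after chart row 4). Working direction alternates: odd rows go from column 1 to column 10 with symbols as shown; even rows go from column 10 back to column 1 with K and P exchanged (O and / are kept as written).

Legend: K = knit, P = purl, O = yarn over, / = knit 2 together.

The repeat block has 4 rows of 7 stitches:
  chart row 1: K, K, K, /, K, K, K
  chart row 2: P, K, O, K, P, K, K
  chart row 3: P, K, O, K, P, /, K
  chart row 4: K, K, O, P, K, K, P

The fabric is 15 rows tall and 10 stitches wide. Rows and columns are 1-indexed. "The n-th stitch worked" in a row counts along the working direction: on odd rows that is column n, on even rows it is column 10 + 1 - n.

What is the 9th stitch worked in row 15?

Row 15: (15-1) mod 4 = 2, so use chart row 3. Odd row -> RS.
Chart row 3 tiled across columns 1-10: P K O K P / K P K O
RS: work column 1 to column 10, symbols as charted — the tiled row is the row as worked.
The 9th stitch worked is K.

Result:
K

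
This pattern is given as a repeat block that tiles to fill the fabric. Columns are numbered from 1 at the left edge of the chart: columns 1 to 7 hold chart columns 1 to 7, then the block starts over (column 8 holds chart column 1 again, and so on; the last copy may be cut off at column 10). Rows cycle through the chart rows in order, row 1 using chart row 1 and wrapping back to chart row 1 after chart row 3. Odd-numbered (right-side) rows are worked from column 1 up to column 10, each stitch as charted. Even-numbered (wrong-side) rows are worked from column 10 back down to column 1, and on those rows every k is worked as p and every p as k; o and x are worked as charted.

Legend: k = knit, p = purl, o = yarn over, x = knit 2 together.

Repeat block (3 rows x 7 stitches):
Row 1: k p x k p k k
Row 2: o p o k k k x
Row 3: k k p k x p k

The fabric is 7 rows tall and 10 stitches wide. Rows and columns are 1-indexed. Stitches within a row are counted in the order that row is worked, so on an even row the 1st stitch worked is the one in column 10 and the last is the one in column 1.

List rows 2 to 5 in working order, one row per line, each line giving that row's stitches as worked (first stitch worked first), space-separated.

Result:
o k o x p p p o k o
k k p k x p k k k p
x k p p p k p x k p
o p o k k k x o p o

Derivation:
Row 2: chart row 2, WS - tiled (columns 1-10): o p o k k k x o p o; work from column 10 back to 1 with k<->p swapped.
Row 3: chart row 3, RS - tile across columns 1-10 and work as-is.
Row 4: chart row 1, WS - tiled (columns 1-10): k p x k p k k k p x; work from column 10 back to 1 with k<->p swapped.
Row 5: chart row 2, RS - tile across columns 1-10 and work as-is.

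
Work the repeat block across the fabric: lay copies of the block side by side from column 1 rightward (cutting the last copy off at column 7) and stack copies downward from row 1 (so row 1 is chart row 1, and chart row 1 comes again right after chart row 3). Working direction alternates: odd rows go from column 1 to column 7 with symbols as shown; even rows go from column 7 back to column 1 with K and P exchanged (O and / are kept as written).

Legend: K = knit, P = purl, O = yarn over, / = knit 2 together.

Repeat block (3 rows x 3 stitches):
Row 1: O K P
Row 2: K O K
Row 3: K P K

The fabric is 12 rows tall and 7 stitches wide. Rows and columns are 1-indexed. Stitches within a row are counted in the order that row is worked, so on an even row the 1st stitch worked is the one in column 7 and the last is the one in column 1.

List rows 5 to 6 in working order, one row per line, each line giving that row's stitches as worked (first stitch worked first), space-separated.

Row 5: chart row 2, RS - tile across columns 1-7 and work as-is.
Row 6: chart row 3, WS - tiled (columns 1-7): K P K K P K K; work from column 7 back to 1 with K<->P swapped.

Rows as worked:
K O K K O K K
P P K P P K P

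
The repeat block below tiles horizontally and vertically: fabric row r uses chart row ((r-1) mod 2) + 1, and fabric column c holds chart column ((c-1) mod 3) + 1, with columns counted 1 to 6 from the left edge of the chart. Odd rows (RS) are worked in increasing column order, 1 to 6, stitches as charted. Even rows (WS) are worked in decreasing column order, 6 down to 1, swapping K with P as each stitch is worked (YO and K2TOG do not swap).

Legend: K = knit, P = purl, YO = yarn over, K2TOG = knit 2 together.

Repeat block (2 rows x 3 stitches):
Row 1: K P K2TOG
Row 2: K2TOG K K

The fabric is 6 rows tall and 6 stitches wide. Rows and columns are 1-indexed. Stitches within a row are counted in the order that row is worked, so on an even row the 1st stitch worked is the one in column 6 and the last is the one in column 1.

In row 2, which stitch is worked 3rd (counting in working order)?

Row 2: (2-1) mod 2 = 1, so use chart row 2. Even row -> WS.
Chart row 2 tiled across columns 1-6: K2TOG K K K2TOG K K
WS: work from column 6 back to column 1 (reverse the tiled row), swapping K<->P (YO and K2TOG unchanged).
Row 2 as worked: P P K2TOG P P K2TOG
Stitch 3 in working order -> K2TOG

Result:
K2TOG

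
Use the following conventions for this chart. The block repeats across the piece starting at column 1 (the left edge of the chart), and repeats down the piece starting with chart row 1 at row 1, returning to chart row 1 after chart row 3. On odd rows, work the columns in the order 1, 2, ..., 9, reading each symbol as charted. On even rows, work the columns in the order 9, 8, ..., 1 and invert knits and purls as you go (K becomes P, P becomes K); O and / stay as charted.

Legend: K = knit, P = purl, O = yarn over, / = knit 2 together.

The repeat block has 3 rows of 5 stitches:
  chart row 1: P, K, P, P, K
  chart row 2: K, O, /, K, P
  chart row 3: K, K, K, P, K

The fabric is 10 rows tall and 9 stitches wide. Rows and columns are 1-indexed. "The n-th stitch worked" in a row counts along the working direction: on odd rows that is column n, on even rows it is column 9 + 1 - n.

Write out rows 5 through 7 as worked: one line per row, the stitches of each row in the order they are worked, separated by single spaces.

Row 5: chart row 2, RS - tile across columns 1-9 and work as-is.
Row 6: chart row 3, WS - tiled (columns 1-9): K K K P K K K K P; work from column 9 back to 1 with K<->P swapped.
Row 7: chart row 1, RS - tile across columns 1-9 and work as-is.

== ROWS AS WORKED ==
K O / K P K O / K
K P P P P K P P P
P K P P K P K P P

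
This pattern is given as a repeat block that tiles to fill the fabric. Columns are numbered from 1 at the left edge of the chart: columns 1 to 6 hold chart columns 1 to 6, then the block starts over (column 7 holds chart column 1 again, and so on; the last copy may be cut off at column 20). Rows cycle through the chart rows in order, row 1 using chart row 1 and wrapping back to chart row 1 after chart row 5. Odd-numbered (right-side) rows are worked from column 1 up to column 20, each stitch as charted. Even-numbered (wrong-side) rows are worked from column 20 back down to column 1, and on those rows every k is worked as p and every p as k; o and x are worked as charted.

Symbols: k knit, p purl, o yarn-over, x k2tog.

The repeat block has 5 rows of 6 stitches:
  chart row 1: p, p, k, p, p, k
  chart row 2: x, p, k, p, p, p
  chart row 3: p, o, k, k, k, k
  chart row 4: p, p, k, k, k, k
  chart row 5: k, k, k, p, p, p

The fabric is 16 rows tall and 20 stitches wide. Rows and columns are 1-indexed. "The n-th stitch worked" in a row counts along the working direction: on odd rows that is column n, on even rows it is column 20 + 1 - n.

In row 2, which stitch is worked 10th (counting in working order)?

Stitch:
k

Derivation:
Row 2 uses chart row ((2-1) mod 5)+1 = 2. Row 2 is even, so WS.
Chart row 2 tiled across columns 1-20: x p k p p p x p k p p p x p k p p p x p
WS row: flip the tiled sequence (start at column 20) and apply k<->p; o and x stay.
Row 2 as worked: k x k k k p k x k k k p k x k k k p k x
Counting 10 along the worked row gives k.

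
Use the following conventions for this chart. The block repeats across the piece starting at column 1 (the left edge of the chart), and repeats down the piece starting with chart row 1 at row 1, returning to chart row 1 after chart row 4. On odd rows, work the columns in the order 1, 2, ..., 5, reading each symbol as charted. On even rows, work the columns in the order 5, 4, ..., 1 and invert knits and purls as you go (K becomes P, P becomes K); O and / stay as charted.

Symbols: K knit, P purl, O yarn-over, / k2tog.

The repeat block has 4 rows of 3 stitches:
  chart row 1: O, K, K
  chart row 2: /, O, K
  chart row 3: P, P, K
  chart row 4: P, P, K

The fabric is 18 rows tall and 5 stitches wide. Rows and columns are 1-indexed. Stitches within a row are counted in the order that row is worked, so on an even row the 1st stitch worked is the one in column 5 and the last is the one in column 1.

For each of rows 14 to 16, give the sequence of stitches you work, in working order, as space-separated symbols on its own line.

== ROWS AS WORKED ==
O / P O /
P P K P P
K K P K K

Derivation:
Row 14: chart row 2, WS - tiled (columns 1-5): / O K / O; work from column 5 back to 1 with K<->P swapped.
Row 15: chart row 3, RS - tile across columns 1-5 and work as-is.
Row 16: chart row 4, WS - tiled (columns 1-5): P P K P P; work from column 5 back to 1 with K<->P swapped.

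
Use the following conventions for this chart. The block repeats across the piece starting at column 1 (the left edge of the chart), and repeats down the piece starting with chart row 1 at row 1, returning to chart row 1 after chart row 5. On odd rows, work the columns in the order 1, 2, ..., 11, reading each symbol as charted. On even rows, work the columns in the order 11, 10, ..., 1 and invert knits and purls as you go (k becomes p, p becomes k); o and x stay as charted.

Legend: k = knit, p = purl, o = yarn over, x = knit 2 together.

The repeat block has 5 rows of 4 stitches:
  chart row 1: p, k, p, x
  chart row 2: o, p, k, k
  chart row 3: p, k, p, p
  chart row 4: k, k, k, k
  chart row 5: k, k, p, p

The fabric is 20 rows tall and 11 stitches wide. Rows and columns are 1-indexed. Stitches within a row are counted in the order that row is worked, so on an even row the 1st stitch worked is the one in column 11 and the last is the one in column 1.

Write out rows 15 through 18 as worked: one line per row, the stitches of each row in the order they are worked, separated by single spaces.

Rows as worked:
k k p p k k p p k k p
k p k x k p k x k p k
o p k k o p k k o p k
k p k k k p k k k p k

Derivation:
Row 15: chart row 5, RS - tile across columns 1-11 and work as-is.
Row 16: chart row 1, WS - tiled (columns 1-11): p k p x p k p x p k p; work from column 11 back to 1 with k<->p swapped.
Row 17: chart row 2, RS - tile across columns 1-11 and work as-is.
Row 18: chart row 3, WS - tiled (columns 1-11): p k p p p k p p p k p; work from column 11 back to 1 with k<->p swapped.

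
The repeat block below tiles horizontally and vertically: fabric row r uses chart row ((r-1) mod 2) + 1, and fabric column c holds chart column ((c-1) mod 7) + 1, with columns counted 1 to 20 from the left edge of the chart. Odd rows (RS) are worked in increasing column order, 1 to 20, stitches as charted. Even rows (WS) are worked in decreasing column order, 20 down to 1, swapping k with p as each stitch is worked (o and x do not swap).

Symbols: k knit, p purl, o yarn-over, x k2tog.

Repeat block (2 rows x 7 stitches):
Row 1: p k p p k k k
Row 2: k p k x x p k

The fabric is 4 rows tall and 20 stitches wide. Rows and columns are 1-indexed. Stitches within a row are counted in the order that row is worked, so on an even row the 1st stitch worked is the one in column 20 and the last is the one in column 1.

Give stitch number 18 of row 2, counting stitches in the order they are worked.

Row 2: (2-1) mod 2 = 1, so use chart row 2. Even row -> WS.
Chart row 2 tiled across columns 1-20: k p k x x p k k p k x x p k k p k x x p
WS: work from column 20 back to column 1 (reverse the tiled row), swapping k<->p (o and x unchanged).
Row 2 as worked: k x x p k p p k x x p k p p k x x p k p
The 18th stitch worked is p.

== STITCH ==
p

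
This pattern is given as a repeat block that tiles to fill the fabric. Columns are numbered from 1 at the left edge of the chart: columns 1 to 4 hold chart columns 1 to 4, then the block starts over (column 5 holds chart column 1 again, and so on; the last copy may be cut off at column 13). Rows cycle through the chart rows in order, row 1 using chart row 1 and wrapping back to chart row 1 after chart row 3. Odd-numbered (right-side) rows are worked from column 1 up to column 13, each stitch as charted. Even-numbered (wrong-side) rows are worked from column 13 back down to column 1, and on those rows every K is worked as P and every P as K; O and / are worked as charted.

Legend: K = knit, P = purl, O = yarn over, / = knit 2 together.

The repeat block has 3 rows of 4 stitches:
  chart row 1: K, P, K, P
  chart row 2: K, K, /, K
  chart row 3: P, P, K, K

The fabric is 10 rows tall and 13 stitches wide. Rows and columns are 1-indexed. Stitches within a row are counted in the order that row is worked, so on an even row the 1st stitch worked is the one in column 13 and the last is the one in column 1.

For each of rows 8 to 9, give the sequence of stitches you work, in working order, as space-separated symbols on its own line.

== ROWS AS WORKED ==
P P / P P P / P P P / P P
P P K K P P K K P P K K P

Derivation:
Row 8: chart row 2, WS - tiled (columns 1-13): K K / K K K / K K K / K K; work from column 13 back to 1 with K<->P swapped.
Row 9: chart row 3, RS - tile across columns 1-13 and work as-is.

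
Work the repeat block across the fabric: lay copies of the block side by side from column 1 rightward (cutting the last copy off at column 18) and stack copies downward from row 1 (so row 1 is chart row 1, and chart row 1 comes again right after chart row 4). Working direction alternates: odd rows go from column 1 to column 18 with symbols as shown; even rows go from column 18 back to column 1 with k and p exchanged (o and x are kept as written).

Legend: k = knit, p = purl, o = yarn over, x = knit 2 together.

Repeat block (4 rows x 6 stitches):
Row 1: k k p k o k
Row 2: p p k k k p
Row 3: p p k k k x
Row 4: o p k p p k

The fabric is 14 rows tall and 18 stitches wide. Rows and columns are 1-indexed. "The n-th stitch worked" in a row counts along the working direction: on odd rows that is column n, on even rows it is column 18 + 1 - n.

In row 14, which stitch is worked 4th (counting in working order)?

For row 14: chart row = ((14-1) mod 4) + 1 = 2; this is a WS (even) row.
Chart row 2 tiled across columns 1-18: p p k k k p p p k k k p p p k k k p
WS: work from column 18 back to column 1 (reverse the tiled row), swapping k<->p (o and x unchanged).
Row 14 as worked: k p p p k k k p p p k k k p p p k k
Stitch 4 in working order -> p

Stitch:
p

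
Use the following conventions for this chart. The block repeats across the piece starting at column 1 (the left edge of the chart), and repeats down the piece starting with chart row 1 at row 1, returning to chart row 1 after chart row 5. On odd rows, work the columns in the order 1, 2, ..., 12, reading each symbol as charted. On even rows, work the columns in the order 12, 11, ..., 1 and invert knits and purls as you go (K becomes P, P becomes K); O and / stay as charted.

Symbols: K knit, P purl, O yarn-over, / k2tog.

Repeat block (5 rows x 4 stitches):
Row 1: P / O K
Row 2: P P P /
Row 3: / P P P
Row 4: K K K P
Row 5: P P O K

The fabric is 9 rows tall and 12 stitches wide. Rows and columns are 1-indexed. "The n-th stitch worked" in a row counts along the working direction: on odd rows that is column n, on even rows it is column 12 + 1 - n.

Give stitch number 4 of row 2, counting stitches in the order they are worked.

Row 2: (2-1) mod 5 = 1, so use chart row 2. Even row -> WS.
Chart row 2 tiled across columns 1-12: P P P / P P P / P P P /
WS row: flip the tiled sequence (start at column 12) and apply K<->P; O and / stay.
Row 2 as worked: / K K K / K K K / K K K
The 4th stitch worked is K.

== STITCH ==
K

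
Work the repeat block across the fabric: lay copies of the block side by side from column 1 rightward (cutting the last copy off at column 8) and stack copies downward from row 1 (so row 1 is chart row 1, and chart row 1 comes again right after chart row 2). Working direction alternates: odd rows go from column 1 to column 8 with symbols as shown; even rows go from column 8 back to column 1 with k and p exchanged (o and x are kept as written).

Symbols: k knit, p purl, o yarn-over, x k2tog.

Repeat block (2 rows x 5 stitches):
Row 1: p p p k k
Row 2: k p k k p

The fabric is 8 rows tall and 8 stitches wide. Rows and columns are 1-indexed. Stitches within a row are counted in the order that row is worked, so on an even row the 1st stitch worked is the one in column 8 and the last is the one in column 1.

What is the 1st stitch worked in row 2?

Stitch:
p

Derivation:
Row 2: (2-1) mod 2 = 1, so use chart row 2. Even row -> WS.
Chart row 2 tiled across columns 1-8: k p k k p k p k
WS row: flip the tiled sequence (start at column 8) and apply k<->p; o and x stay.
Row 2 as worked: p k p k p p k p
Stitch 1 in working order -> p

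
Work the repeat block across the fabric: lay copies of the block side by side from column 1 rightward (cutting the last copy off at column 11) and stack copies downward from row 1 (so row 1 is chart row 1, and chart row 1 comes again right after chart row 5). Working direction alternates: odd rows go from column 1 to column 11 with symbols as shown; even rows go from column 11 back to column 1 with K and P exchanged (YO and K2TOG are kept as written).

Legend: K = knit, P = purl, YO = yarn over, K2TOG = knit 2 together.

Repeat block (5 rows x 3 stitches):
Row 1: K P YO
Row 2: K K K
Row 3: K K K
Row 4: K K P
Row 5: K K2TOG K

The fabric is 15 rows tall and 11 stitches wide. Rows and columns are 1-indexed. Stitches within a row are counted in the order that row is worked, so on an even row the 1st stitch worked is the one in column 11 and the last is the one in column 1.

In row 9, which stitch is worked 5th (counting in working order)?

Stitch:
K

Derivation:
For row 9: chart row = ((9-1) mod 5) + 1 = 4; this is a RS (odd) row.
Chart row 4 tiled across columns 1-11: K K P K K P K K P K K
RS: work column 1 to column 11, symbols as charted — the tiled row is the row as worked.
The 5th stitch worked is K.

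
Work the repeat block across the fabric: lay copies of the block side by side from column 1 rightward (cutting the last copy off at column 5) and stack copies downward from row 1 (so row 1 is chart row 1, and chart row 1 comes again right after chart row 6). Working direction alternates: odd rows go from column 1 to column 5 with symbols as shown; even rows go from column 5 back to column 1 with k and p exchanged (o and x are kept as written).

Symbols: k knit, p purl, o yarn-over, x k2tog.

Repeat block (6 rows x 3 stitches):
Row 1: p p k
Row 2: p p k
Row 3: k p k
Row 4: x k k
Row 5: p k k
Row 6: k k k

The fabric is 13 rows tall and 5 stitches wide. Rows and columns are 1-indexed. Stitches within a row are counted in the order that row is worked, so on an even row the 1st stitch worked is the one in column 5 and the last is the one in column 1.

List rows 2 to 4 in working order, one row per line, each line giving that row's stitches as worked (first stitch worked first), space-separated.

Row 2: chart row 2, WS - tiled (columns 1-5): p p k p p; work from column 5 back to 1 with k<->p swapped.
Row 3: chart row 3, RS - tile across columns 1-5 and work as-is.
Row 4: chart row 4, WS - tiled (columns 1-5): x k k x k; work from column 5 back to 1 with k<->p swapped.

Rows as worked:
k k p k k
k p k k p
p x p p x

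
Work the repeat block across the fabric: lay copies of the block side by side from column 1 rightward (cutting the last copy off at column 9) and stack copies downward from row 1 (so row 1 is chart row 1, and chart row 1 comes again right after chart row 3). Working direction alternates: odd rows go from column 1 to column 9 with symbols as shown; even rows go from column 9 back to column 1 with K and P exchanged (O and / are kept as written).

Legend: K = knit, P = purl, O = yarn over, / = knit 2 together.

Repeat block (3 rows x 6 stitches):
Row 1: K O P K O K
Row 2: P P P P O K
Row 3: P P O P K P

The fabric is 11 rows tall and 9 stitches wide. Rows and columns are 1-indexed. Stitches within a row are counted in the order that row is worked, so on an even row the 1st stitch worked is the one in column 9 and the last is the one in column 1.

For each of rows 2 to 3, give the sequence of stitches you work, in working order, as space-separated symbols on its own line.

Row 2: chart row 2, WS - tiled (columns 1-9): P P P P O K P P P; work from column 9 back to 1 with K<->P swapped.
Row 3: chart row 3, RS - tile across columns 1-9 and work as-is.

Rows as worked:
K K K P O K K K K
P P O P K P P P O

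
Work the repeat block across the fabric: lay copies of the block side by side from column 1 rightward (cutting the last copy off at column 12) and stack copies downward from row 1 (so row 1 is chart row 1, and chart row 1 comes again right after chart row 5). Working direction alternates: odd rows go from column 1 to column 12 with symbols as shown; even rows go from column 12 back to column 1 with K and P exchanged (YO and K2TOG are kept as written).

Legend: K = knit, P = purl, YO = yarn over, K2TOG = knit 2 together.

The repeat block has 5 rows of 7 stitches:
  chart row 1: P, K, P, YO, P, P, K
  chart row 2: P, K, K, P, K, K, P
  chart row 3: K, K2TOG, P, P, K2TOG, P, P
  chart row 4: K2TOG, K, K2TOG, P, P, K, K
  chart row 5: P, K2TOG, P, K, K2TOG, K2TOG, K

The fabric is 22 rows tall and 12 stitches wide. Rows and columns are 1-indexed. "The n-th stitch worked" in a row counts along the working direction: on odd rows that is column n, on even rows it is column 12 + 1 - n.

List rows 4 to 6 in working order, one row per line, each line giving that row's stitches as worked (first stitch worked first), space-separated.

Row 4: chart row 4, WS - tiled (columns 1-12): K2TOG K K2TOG P P K K K2TOG K K2TOG P P; work from column 12 back to 1 with K<->P swapped.
Row 5: chart row 5, RS - tile across columns 1-12 and work as-is.
Row 6: chart row 1, WS - tiled (columns 1-12): P K P YO P P K P K P YO P; work from column 12 back to 1 with K<->P swapped.

Result:
K K K2TOG P K2TOG P P K K K2TOG P K2TOG
P K2TOG P K K2TOG K2TOG K P K2TOG P K K2TOG
K YO K P K P K K YO K P K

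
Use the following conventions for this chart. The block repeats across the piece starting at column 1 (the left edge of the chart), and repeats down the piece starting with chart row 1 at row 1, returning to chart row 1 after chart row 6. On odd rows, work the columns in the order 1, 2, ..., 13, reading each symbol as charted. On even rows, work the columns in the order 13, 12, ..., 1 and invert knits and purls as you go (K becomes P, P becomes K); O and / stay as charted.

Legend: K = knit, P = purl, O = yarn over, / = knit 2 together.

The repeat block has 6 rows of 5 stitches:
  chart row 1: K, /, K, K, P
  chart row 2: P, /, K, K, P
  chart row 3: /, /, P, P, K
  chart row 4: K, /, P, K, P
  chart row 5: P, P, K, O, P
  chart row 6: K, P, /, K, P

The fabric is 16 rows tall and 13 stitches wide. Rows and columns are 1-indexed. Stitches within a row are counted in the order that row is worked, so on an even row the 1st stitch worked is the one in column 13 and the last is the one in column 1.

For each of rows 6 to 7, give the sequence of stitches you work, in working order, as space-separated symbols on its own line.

Row 6: chart row 6, WS - tiled (columns 1-13): K P / K P K P / K P K P /; work from column 13 back to 1 with K<->P swapped.
Row 7: chart row 1, RS - tile across columns 1-13 and work as-is.

Result:
/ K P K P / K P K P / K P
K / K K P K / K K P K / K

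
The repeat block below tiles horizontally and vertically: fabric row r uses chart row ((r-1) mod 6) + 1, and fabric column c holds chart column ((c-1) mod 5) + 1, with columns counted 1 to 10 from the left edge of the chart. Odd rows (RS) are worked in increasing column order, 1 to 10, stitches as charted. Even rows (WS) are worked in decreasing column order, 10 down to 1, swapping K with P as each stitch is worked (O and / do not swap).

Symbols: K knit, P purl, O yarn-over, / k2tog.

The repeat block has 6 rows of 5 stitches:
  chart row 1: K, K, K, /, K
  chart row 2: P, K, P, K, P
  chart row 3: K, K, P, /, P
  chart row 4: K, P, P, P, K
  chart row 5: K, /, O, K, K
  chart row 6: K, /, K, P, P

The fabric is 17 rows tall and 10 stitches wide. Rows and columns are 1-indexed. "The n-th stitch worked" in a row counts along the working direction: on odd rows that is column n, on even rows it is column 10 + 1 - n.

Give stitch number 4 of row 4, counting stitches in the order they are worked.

== STITCH ==
K

Derivation:
Row 4: (4-1) mod 6 = 3, so use chart row 4. Even row -> WS.
Chart row 4 tiled across columns 1-10: K P P P K K P P P K
Wrong side: read the tiled row from column 10 down to 1 and exchange K with P (leave O, /).
Row 4 as worked: P K K K P P K K K P
Counting 4 along the worked row gives K.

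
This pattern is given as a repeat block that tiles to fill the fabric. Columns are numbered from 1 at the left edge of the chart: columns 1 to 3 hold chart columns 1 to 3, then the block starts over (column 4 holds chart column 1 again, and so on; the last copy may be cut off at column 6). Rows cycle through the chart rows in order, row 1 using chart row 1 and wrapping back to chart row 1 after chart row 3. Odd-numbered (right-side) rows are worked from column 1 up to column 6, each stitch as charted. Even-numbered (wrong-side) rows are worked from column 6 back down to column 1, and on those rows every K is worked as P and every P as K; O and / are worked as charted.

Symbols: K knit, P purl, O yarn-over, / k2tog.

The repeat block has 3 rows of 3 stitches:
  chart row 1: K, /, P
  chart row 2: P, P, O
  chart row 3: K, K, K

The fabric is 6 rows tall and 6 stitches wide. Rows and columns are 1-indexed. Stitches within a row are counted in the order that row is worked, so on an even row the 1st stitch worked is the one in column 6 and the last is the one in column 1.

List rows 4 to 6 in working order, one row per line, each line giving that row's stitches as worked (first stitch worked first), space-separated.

Row 4: chart row 1, WS - tiled (columns 1-6): K / P K / P; work from column 6 back to 1 with K<->P swapped.
Row 5: chart row 2, RS - tile across columns 1-6 and work as-is.
Row 6: chart row 3, WS - tiled (columns 1-6): K K K K K K; work from column 6 back to 1 with K<->P swapped.

Result:
K / P K / P
P P O P P O
P P P P P P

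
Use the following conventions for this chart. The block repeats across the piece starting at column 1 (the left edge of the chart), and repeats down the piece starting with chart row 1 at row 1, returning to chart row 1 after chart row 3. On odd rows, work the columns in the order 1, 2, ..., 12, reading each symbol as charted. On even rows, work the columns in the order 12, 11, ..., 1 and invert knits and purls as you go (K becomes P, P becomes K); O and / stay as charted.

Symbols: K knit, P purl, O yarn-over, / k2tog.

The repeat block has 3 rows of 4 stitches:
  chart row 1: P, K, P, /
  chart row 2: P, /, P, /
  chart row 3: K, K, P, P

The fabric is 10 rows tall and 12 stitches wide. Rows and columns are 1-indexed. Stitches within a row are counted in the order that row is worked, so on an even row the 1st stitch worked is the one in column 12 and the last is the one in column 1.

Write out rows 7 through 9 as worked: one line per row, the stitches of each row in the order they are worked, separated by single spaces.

Result:
P K P / P K P / P K P /
/ K / K / K / K / K / K
K K P P K K P P K K P P

Derivation:
Row 7: chart row 1, RS - tile across columns 1-12 and work as-is.
Row 8: chart row 2, WS - tiled (columns 1-12): P / P / P / P / P / P /; work from column 12 back to 1 with K<->P swapped.
Row 9: chart row 3, RS - tile across columns 1-12 and work as-is.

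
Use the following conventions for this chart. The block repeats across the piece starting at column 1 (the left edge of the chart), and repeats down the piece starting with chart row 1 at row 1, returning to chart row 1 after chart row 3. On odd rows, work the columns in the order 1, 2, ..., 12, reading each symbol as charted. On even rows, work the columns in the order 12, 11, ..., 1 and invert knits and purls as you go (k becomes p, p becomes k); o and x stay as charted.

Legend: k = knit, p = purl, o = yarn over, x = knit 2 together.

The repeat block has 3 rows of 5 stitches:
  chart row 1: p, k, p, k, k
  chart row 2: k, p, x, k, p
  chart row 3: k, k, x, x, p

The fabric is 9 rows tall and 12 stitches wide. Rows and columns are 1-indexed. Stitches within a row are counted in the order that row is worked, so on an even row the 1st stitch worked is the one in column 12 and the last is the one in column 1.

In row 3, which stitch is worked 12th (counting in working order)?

Result:
k

Derivation:
Row 3 uses chart row ((3-1) mod 3)+1 = 3. Row 3 is odd, so RS.
Chart row 3 tiled across columns 1-12: k k x x p k k x x p k k
RS row: no reversal, no swap; stitch n worked = column n.
The 12th stitch worked is k.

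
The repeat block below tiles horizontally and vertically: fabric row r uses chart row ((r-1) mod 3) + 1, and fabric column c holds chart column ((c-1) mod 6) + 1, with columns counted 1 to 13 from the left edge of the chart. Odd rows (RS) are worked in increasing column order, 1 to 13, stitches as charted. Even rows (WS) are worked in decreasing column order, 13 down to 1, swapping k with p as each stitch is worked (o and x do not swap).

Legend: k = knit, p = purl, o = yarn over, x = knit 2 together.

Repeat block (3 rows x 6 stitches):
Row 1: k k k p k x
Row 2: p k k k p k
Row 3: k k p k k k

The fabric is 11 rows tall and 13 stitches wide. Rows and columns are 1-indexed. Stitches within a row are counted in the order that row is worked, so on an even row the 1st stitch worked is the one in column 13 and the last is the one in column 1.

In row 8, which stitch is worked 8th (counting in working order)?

For row 8: chart row = ((8-1) mod 3) + 1 = 2; this is a WS (even) row.
Chart row 2 tiled across columns 1-13: p k k k p k p k k k p k p
Wrong side: read the tiled row from column 13 down to 1 and exchange k with p (leave o, x).
Row 8 as worked: k p k p p p k p k p p p k
Stitch 8 in working order -> p

Result:
p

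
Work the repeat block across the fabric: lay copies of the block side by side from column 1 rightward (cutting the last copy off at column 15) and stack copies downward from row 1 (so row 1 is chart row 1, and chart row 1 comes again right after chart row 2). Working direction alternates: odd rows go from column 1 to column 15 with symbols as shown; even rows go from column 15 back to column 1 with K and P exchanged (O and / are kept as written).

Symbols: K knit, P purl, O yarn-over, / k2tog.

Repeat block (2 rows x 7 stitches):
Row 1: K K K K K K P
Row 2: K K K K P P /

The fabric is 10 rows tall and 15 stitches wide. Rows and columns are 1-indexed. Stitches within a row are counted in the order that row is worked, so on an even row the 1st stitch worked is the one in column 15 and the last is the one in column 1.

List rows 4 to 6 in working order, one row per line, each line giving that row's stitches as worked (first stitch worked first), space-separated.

Rows as worked:
P / K K P P P P / K K P P P P
K K K K K K P K K K K K K P K
P / K K P P P P / K K P P P P

Derivation:
Row 4: chart row 2, WS - tiled (columns 1-15): K K K K P P / K K K K P P / K; work from column 15 back to 1 with K<->P swapped.
Row 5: chart row 1, RS - tile across columns 1-15 and work as-is.
Row 6: chart row 2, WS - tiled (columns 1-15): K K K K P P / K K K K P P / K; work from column 15 back to 1 with K<->P swapped.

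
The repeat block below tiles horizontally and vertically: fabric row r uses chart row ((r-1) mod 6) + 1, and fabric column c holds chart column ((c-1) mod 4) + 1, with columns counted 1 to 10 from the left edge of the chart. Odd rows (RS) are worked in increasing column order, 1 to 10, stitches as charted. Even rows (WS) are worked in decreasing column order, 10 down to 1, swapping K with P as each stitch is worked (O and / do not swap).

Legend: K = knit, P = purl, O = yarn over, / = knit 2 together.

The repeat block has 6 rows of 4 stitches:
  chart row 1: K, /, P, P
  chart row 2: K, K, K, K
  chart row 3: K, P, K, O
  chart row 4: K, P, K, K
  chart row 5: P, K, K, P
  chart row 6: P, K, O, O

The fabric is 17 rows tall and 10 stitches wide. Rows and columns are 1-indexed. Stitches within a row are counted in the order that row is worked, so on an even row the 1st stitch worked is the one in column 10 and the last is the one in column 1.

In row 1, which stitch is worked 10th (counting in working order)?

== STITCH ==
/

Derivation:
For row 1: chart row = ((1-1) mod 6) + 1 = 1; this is a RS (odd) row.
Chart row 1 tiled across columns 1-10: K / P P K / P P K /
RS row: no reversal, no swap; stitch n worked = column n.
Stitch 10 in working order -> /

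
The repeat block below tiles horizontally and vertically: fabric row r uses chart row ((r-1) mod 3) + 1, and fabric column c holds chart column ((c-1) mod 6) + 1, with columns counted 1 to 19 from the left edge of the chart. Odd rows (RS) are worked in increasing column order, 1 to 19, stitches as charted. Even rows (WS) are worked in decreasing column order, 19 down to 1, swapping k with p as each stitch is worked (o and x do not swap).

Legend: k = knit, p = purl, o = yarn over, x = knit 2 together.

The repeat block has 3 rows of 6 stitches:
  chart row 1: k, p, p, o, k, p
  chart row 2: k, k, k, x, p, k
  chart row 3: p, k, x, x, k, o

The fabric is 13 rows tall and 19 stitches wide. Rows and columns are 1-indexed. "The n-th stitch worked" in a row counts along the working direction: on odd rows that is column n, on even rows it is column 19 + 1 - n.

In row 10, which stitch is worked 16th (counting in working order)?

Row 10: (10-1) mod 3 = 0, so use chart row 1. Even row -> WS.
Chart row 1 tiled across columns 1-19: k p p o k p k p p o k p k p p o k p k
WS row: flip the tiled sequence (start at column 19) and apply k<->p; o and x stay.
Row 10 as worked: p k p o k k p k p o k k p k p o k k p
Counting 16 along the worked row gives o.

Result:
o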